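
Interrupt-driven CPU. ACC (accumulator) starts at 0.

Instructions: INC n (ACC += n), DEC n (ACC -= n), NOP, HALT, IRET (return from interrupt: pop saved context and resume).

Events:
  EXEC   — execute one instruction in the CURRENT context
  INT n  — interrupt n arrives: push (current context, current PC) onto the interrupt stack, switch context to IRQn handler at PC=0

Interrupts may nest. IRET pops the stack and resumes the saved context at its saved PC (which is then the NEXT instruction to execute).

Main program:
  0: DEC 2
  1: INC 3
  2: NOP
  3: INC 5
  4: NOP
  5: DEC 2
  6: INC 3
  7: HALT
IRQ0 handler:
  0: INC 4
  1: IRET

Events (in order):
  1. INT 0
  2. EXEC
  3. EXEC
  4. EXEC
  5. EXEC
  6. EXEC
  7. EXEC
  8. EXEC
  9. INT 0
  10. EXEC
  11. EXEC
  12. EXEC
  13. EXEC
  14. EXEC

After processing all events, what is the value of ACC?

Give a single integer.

Event 1 (INT 0): INT 0 arrives: push (MAIN, PC=0), enter IRQ0 at PC=0 (depth now 1)
Event 2 (EXEC): [IRQ0] PC=0: INC 4 -> ACC=4
Event 3 (EXEC): [IRQ0] PC=1: IRET -> resume MAIN at PC=0 (depth now 0)
Event 4 (EXEC): [MAIN] PC=0: DEC 2 -> ACC=2
Event 5 (EXEC): [MAIN] PC=1: INC 3 -> ACC=5
Event 6 (EXEC): [MAIN] PC=2: NOP
Event 7 (EXEC): [MAIN] PC=3: INC 5 -> ACC=10
Event 8 (EXEC): [MAIN] PC=4: NOP
Event 9 (INT 0): INT 0 arrives: push (MAIN, PC=5), enter IRQ0 at PC=0 (depth now 1)
Event 10 (EXEC): [IRQ0] PC=0: INC 4 -> ACC=14
Event 11 (EXEC): [IRQ0] PC=1: IRET -> resume MAIN at PC=5 (depth now 0)
Event 12 (EXEC): [MAIN] PC=5: DEC 2 -> ACC=12
Event 13 (EXEC): [MAIN] PC=6: INC 3 -> ACC=15
Event 14 (EXEC): [MAIN] PC=7: HALT

Answer: 15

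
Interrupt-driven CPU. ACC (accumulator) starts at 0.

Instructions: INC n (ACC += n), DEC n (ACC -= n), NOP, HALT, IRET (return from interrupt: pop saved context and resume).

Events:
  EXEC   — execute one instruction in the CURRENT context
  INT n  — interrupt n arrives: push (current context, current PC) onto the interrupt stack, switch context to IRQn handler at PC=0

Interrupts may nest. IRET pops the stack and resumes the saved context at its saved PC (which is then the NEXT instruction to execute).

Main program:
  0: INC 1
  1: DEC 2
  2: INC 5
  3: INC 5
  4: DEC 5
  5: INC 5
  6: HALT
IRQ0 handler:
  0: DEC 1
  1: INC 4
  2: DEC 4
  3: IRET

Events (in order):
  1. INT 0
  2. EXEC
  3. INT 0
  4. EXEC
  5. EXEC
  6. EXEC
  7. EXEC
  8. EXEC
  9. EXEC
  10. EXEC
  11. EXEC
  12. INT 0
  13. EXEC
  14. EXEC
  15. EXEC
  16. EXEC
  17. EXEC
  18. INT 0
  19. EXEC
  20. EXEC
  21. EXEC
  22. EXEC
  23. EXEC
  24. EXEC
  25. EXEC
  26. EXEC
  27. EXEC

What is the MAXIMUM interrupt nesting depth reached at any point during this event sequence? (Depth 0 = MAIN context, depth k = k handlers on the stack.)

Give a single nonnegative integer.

Event 1 (INT 0): INT 0 arrives: push (MAIN, PC=0), enter IRQ0 at PC=0 (depth now 1) [depth=1]
Event 2 (EXEC): [IRQ0] PC=0: DEC 1 -> ACC=-1 [depth=1]
Event 3 (INT 0): INT 0 arrives: push (IRQ0, PC=1), enter IRQ0 at PC=0 (depth now 2) [depth=2]
Event 4 (EXEC): [IRQ0] PC=0: DEC 1 -> ACC=-2 [depth=2]
Event 5 (EXEC): [IRQ0] PC=1: INC 4 -> ACC=2 [depth=2]
Event 6 (EXEC): [IRQ0] PC=2: DEC 4 -> ACC=-2 [depth=2]
Event 7 (EXEC): [IRQ0] PC=3: IRET -> resume IRQ0 at PC=1 (depth now 1) [depth=1]
Event 8 (EXEC): [IRQ0] PC=1: INC 4 -> ACC=2 [depth=1]
Event 9 (EXEC): [IRQ0] PC=2: DEC 4 -> ACC=-2 [depth=1]
Event 10 (EXEC): [IRQ0] PC=3: IRET -> resume MAIN at PC=0 (depth now 0) [depth=0]
Event 11 (EXEC): [MAIN] PC=0: INC 1 -> ACC=-1 [depth=0]
Event 12 (INT 0): INT 0 arrives: push (MAIN, PC=1), enter IRQ0 at PC=0 (depth now 1) [depth=1]
Event 13 (EXEC): [IRQ0] PC=0: DEC 1 -> ACC=-2 [depth=1]
Event 14 (EXEC): [IRQ0] PC=1: INC 4 -> ACC=2 [depth=1]
Event 15 (EXEC): [IRQ0] PC=2: DEC 4 -> ACC=-2 [depth=1]
Event 16 (EXEC): [IRQ0] PC=3: IRET -> resume MAIN at PC=1 (depth now 0) [depth=0]
Event 17 (EXEC): [MAIN] PC=1: DEC 2 -> ACC=-4 [depth=0]
Event 18 (INT 0): INT 0 arrives: push (MAIN, PC=2), enter IRQ0 at PC=0 (depth now 1) [depth=1]
Event 19 (EXEC): [IRQ0] PC=0: DEC 1 -> ACC=-5 [depth=1]
Event 20 (EXEC): [IRQ0] PC=1: INC 4 -> ACC=-1 [depth=1]
Event 21 (EXEC): [IRQ0] PC=2: DEC 4 -> ACC=-5 [depth=1]
Event 22 (EXEC): [IRQ0] PC=3: IRET -> resume MAIN at PC=2 (depth now 0) [depth=0]
Event 23 (EXEC): [MAIN] PC=2: INC 5 -> ACC=0 [depth=0]
Event 24 (EXEC): [MAIN] PC=3: INC 5 -> ACC=5 [depth=0]
Event 25 (EXEC): [MAIN] PC=4: DEC 5 -> ACC=0 [depth=0]
Event 26 (EXEC): [MAIN] PC=5: INC 5 -> ACC=5 [depth=0]
Event 27 (EXEC): [MAIN] PC=6: HALT [depth=0]
Max depth observed: 2

Answer: 2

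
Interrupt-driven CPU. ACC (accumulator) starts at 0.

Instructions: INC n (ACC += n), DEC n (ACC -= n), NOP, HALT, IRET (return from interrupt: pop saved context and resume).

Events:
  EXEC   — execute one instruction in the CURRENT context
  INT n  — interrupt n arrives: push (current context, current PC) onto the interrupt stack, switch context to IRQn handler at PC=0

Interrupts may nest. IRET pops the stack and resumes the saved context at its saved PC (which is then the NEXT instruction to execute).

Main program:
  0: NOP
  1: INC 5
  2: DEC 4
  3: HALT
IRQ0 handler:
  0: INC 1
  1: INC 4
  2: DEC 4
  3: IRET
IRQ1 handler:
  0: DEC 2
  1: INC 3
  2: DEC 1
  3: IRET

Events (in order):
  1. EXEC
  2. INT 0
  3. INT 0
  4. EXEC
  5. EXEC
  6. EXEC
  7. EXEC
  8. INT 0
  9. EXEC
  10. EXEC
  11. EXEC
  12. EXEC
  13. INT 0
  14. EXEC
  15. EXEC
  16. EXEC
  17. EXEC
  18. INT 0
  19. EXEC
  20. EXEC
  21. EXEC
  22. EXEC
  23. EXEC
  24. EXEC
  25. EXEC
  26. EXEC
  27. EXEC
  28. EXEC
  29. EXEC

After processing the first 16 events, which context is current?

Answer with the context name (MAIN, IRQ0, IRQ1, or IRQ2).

Answer: IRQ0

Derivation:
Event 1 (EXEC): [MAIN] PC=0: NOP
Event 2 (INT 0): INT 0 arrives: push (MAIN, PC=1), enter IRQ0 at PC=0 (depth now 1)
Event 3 (INT 0): INT 0 arrives: push (IRQ0, PC=0), enter IRQ0 at PC=0 (depth now 2)
Event 4 (EXEC): [IRQ0] PC=0: INC 1 -> ACC=1
Event 5 (EXEC): [IRQ0] PC=1: INC 4 -> ACC=5
Event 6 (EXEC): [IRQ0] PC=2: DEC 4 -> ACC=1
Event 7 (EXEC): [IRQ0] PC=3: IRET -> resume IRQ0 at PC=0 (depth now 1)
Event 8 (INT 0): INT 0 arrives: push (IRQ0, PC=0), enter IRQ0 at PC=0 (depth now 2)
Event 9 (EXEC): [IRQ0] PC=0: INC 1 -> ACC=2
Event 10 (EXEC): [IRQ0] PC=1: INC 4 -> ACC=6
Event 11 (EXEC): [IRQ0] PC=2: DEC 4 -> ACC=2
Event 12 (EXEC): [IRQ0] PC=3: IRET -> resume IRQ0 at PC=0 (depth now 1)
Event 13 (INT 0): INT 0 arrives: push (IRQ0, PC=0), enter IRQ0 at PC=0 (depth now 2)
Event 14 (EXEC): [IRQ0] PC=0: INC 1 -> ACC=3
Event 15 (EXEC): [IRQ0] PC=1: INC 4 -> ACC=7
Event 16 (EXEC): [IRQ0] PC=2: DEC 4 -> ACC=3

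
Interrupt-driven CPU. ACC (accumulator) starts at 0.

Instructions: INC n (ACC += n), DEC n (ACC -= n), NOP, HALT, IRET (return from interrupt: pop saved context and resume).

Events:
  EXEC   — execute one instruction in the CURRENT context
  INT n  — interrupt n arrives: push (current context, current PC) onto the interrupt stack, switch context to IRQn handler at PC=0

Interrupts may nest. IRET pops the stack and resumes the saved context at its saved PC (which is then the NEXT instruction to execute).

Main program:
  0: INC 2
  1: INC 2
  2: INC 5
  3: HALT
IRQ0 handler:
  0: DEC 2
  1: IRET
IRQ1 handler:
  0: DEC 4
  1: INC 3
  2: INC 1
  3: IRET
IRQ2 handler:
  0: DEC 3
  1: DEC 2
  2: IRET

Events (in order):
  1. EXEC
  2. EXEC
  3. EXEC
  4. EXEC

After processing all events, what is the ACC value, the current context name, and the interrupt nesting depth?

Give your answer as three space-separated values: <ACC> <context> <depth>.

Event 1 (EXEC): [MAIN] PC=0: INC 2 -> ACC=2
Event 2 (EXEC): [MAIN] PC=1: INC 2 -> ACC=4
Event 3 (EXEC): [MAIN] PC=2: INC 5 -> ACC=9
Event 4 (EXEC): [MAIN] PC=3: HALT

Answer: 9 MAIN 0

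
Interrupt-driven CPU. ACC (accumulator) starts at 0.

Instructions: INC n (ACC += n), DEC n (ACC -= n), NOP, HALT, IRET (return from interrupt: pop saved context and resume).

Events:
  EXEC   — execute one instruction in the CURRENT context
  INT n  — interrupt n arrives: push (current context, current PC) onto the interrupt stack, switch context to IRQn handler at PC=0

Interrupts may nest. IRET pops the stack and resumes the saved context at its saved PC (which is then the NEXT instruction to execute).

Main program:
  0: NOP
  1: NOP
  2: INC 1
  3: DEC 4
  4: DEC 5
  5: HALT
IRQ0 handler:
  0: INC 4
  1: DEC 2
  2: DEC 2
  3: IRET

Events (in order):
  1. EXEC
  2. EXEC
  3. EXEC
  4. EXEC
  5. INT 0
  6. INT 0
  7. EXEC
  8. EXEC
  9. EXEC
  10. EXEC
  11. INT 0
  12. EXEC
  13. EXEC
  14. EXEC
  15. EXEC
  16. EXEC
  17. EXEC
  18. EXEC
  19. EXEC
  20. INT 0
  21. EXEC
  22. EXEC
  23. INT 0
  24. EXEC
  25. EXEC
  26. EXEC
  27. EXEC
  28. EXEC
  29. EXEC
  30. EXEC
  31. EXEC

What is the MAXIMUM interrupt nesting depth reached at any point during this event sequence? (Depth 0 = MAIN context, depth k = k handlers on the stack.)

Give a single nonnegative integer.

Event 1 (EXEC): [MAIN] PC=0: NOP [depth=0]
Event 2 (EXEC): [MAIN] PC=1: NOP [depth=0]
Event 3 (EXEC): [MAIN] PC=2: INC 1 -> ACC=1 [depth=0]
Event 4 (EXEC): [MAIN] PC=3: DEC 4 -> ACC=-3 [depth=0]
Event 5 (INT 0): INT 0 arrives: push (MAIN, PC=4), enter IRQ0 at PC=0 (depth now 1) [depth=1]
Event 6 (INT 0): INT 0 arrives: push (IRQ0, PC=0), enter IRQ0 at PC=0 (depth now 2) [depth=2]
Event 7 (EXEC): [IRQ0] PC=0: INC 4 -> ACC=1 [depth=2]
Event 8 (EXEC): [IRQ0] PC=1: DEC 2 -> ACC=-1 [depth=2]
Event 9 (EXEC): [IRQ0] PC=2: DEC 2 -> ACC=-3 [depth=2]
Event 10 (EXEC): [IRQ0] PC=3: IRET -> resume IRQ0 at PC=0 (depth now 1) [depth=1]
Event 11 (INT 0): INT 0 arrives: push (IRQ0, PC=0), enter IRQ0 at PC=0 (depth now 2) [depth=2]
Event 12 (EXEC): [IRQ0] PC=0: INC 4 -> ACC=1 [depth=2]
Event 13 (EXEC): [IRQ0] PC=1: DEC 2 -> ACC=-1 [depth=2]
Event 14 (EXEC): [IRQ0] PC=2: DEC 2 -> ACC=-3 [depth=2]
Event 15 (EXEC): [IRQ0] PC=3: IRET -> resume IRQ0 at PC=0 (depth now 1) [depth=1]
Event 16 (EXEC): [IRQ0] PC=0: INC 4 -> ACC=1 [depth=1]
Event 17 (EXEC): [IRQ0] PC=1: DEC 2 -> ACC=-1 [depth=1]
Event 18 (EXEC): [IRQ0] PC=2: DEC 2 -> ACC=-3 [depth=1]
Event 19 (EXEC): [IRQ0] PC=3: IRET -> resume MAIN at PC=4 (depth now 0) [depth=0]
Event 20 (INT 0): INT 0 arrives: push (MAIN, PC=4), enter IRQ0 at PC=0 (depth now 1) [depth=1]
Event 21 (EXEC): [IRQ0] PC=0: INC 4 -> ACC=1 [depth=1]
Event 22 (EXEC): [IRQ0] PC=1: DEC 2 -> ACC=-1 [depth=1]
Event 23 (INT 0): INT 0 arrives: push (IRQ0, PC=2), enter IRQ0 at PC=0 (depth now 2) [depth=2]
Event 24 (EXEC): [IRQ0] PC=0: INC 4 -> ACC=3 [depth=2]
Event 25 (EXEC): [IRQ0] PC=1: DEC 2 -> ACC=1 [depth=2]
Event 26 (EXEC): [IRQ0] PC=2: DEC 2 -> ACC=-1 [depth=2]
Event 27 (EXEC): [IRQ0] PC=3: IRET -> resume IRQ0 at PC=2 (depth now 1) [depth=1]
Event 28 (EXEC): [IRQ0] PC=2: DEC 2 -> ACC=-3 [depth=1]
Event 29 (EXEC): [IRQ0] PC=3: IRET -> resume MAIN at PC=4 (depth now 0) [depth=0]
Event 30 (EXEC): [MAIN] PC=4: DEC 5 -> ACC=-8 [depth=0]
Event 31 (EXEC): [MAIN] PC=5: HALT [depth=0]
Max depth observed: 2

Answer: 2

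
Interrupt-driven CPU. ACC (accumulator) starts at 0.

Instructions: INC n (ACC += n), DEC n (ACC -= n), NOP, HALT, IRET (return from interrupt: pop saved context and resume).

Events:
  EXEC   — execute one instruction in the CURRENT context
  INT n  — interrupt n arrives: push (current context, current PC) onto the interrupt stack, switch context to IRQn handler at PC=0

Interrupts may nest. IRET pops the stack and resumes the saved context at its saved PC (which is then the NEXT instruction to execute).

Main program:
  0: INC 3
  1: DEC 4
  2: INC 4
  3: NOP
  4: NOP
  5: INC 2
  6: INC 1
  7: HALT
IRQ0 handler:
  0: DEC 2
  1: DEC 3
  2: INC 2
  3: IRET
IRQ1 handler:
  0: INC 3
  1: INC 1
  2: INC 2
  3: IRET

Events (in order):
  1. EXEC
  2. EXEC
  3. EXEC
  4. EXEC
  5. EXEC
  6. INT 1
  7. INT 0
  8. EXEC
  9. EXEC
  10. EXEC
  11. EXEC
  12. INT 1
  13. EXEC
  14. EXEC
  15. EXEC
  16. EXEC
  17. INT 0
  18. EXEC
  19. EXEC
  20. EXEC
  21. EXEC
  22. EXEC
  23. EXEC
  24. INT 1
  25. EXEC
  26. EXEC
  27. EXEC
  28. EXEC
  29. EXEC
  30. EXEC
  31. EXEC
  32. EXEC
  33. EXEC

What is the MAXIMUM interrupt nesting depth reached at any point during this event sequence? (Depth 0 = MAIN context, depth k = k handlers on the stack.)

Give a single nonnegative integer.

Answer: 2

Derivation:
Event 1 (EXEC): [MAIN] PC=0: INC 3 -> ACC=3 [depth=0]
Event 2 (EXEC): [MAIN] PC=1: DEC 4 -> ACC=-1 [depth=0]
Event 3 (EXEC): [MAIN] PC=2: INC 4 -> ACC=3 [depth=0]
Event 4 (EXEC): [MAIN] PC=3: NOP [depth=0]
Event 5 (EXEC): [MAIN] PC=4: NOP [depth=0]
Event 6 (INT 1): INT 1 arrives: push (MAIN, PC=5), enter IRQ1 at PC=0 (depth now 1) [depth=1]
Event 7 (INT 0): INT 0 arrives: push (IRQ1, PC=0), enter IRQ0 at PC=0 (depth now 2) [depth=2]
Event 8 (EXEC): [IRQ0] PC=0: DEC 2 -> ACC=1 [depth=2]
Event 9 (EXEC): [IRQ0] PC=1: DEC 3 -> ACC=-2 [depth=2]
Event 10 (EXEC): [IRQ0] PC=2: INC 2 -> ACC=0 [depth=2]
Event 11 (EXEC): [IRQ0] PC=3: IRET -> resume IRQ1 at PC=0 (depth now 1) [depth=1]
Event 12 (INT 1): INT 1 arrives: push (IRQ1, PC=0), enter IRQ1 at PC=0 (depth now 2) [depth=2]
Event 13 (EXEC): [IRQ1] PC=0: INC 3 -> ACC=3 [depth=2]
Event 14 (EXEC): [IRQ1] PC=1: INC 1 -> ACC=4 [depth=2]
Event 15 (EXEC): [IRQ1] PC=2: INC 2 -> ACC=6 [depth=2]
Event 16 (EXEC): [IRQ1] PC=3: IRET -> resume IRQ1 at PC=0 (depth now 1) [depth=1]
Event 17 (INT 0): INT 0 arrives: push (IRQ1, PC=0), enter IRQ0 at PC=0 (depth now 2) [depth=2]
Event 18 (EXEC): [IRQ0] PC=0: DEC 2 -> ACC=4 [depth=2]
Event 19 (EXEC): [IRQ0] PC=1: DEC 3 -> ACC=1 [depth=2]
Event 20 (EXEC): [IRQ0] PC=2: INC 2 -> ACC=3 [depth=2]
Event 21 (EXEC): [IRQ0] PC=3: IRET -> resume IRQ1 at PC=0 (depth now 1) [depth=1]
Event 22 (EXEC): [IRQ1] PC=0: INC 3 -> ACC=6 [depth=1]
Event 23 (EXEC): [IRQ1] PC=1: INC 1 -> ACC=7 [depth=1]
Event 24 (INT 1): INT 1 arrives: push (IRQ1, PC=2), enter IRQ1 at PC=0 (depth now 2) [depth=2]
Event 25 (EXEC): [IRQ1] PC=0: INC 3 -> ACC=10 [depth=2]
Event 26 (EXEC): [IRQ1] PC=1: INC 1 -> ACC=11 [depth=2]
Event 27 (EXEC): [IRQ1] PC=2: INC 2 -> ACC=13 [depth=2]
Event 28 (EXEC): [IRQ1] PC=3: IRET -> resume IRQ1 at PC=2 (depth now 1) [depth=1]
Event 29 (EXEC): [IRQ1] PC=2: INC 2 -> ACC=15 [depth=1]
Event 30 (EXEC): [IRQ1] PC=3: IRET -> resume MAIN at PC=5 (depth now 0) [depth=0]
Event 31 (EXEC): [MAIN] PC=5: INC 2 -> ACC=17 [depth=0]
Event 32 (EXEC): [MAIN] PC=6: INC 1 -> ACC=18 [depth=0]
Event 33 (EXEC): [MAIN] PC=7: HALT [depth=0]
Max depth observed: 2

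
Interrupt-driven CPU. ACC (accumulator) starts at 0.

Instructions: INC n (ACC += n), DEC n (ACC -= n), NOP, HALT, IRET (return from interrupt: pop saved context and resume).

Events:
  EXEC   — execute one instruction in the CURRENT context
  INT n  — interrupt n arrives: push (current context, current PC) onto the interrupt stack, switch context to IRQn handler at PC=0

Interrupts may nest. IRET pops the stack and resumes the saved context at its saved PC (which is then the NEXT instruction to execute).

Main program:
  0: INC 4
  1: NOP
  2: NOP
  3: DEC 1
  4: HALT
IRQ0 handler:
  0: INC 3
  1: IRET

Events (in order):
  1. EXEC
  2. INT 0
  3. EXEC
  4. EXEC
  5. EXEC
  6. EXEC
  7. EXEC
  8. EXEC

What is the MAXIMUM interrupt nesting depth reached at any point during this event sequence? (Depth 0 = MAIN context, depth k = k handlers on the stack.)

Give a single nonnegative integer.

Answer: 1

Derivation:
Event 1 (EXEC): [MAIN] PC=0: INC 4 -> ACC=4 [depth=0]
Event 2 (INT 0): INT 0 arrives: push (MAIN, PC=1), enter IRQ0 at PC=0 (depth now 1) [depth=1]
Event 3 (EXEC): [IRQ0] PC=0: INC 3 -> ACC=7 [depth=1]
Event 4 (EXEC): [IRQ0] PC=1: IRET -> resume MAIN at PC=1 (depth now 0) [depth=0]
Event 5 (EXEC): [MAIN] PC=1: NOP [depth=0]
Event 6 (EXEC): [MAIN] PC=2: NOP [depth=0]
Event 7 (EXEC): [MAIN] PC=3: DEC 1 -> ACC=6 [depth=0]
Event 8 (EXEC): [MAIN] PC=4: HALT [depth=0]
Max depth observed: 1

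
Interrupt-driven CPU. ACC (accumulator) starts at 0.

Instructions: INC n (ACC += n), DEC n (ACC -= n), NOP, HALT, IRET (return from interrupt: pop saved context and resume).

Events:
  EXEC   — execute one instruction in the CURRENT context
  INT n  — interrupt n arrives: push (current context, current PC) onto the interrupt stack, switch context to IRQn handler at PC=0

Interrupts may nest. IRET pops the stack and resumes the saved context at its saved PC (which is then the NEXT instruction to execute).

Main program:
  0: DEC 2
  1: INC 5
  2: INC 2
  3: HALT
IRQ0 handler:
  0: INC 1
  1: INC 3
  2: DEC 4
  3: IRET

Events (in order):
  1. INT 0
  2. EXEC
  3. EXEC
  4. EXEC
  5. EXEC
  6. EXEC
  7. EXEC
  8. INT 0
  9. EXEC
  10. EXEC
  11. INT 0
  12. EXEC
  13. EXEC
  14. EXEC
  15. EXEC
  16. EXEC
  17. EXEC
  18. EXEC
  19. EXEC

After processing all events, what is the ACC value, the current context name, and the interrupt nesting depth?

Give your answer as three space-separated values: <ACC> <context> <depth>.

Event 1 (INT 0): INT 0 arrives: push (MAIN, PC=0), enter IRQ0 at PC=0 (depth now 1)
Event 2 (EXEC): [IRQ0] PC=0: INC 1 -> ACC=1
Event 3 (EXEC): [IRQ0] PC=1: INC 3 -> ACC=4
Event 4 (EXEC): [IRQ0] PC=2: DEC 4 -> ACC=0
Event 5 (EXEC): [IRQ0] PC=3: IRET -> resume MAIN at PC=0 (depth now 0)
Event 6 (EXEC): [MAIN] PC=0: DEC 2 -> ACC=-2
Event 7 (EXEC): [MAIN] PC=1: INC 5 -> ACC=3
Event 8 (INT 0): INT 0 arrives: push (MAIN, PC=2), enter IRQ0 at PC=0 (depth now 1)
Event 9 (EXEC): [IRQ0] PC=0: INC 1 -> ACC=4
Event 10 (EXEC): [IRQ0] PC=1: INC 3 -> ACC=7
Event 11 (INT 0): INT 0 arrives: push (IRQ0, PC=2), enter IRQ0 at PC=0 (depth now 2)
Event 12 (EXEC): [IRQ0] PC=0: INC 1 -> ACC=8
Event 13 (EXEC): [IRQ0] PC=1: INC 3 -> ACC=11
Event 14 (EXEC): [IRQ0] PC=2: DEC 4 -> ACC=7
Event 15 (EXEC): [IRQ0] PC=3: IRET -> resume IRQ0 at PC=2 (depth now 1)
Event 16 (EXEC): [IRQ0] PC=2: DEC 4 -> ACC=3
Event 17 (EXEC): [IRQ0] PC=3: IRET -> resume MAIN at PC=2 (depth now 0)
Event 18 (EXEC): [MAIN] PC=2: INC 2 -> ACC=5
Event 19 (EXEC): [MAIN] PC=3: HALT

Answer: 5 MAIN 0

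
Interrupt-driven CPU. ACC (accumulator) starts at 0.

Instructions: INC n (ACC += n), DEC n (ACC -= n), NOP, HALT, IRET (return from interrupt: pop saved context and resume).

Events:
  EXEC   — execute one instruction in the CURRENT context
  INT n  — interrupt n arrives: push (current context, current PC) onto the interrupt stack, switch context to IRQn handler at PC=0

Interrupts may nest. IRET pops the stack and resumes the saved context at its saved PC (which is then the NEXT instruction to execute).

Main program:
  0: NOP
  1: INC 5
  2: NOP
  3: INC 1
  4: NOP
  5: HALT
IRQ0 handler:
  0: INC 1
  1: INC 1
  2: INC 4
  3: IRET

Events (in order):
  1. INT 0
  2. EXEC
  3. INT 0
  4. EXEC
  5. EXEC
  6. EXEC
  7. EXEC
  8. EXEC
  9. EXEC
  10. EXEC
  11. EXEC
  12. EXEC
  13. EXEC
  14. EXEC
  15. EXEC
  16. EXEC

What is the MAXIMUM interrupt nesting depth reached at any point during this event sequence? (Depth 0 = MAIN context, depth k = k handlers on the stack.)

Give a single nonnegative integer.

Answer: 2

Derivation:
Event 1 (INT 0): INT 0 arrives: push (MAIN, PC=0), enter IRQ0 at PC=0 (depth now 1) [depth=1]
Event 2 (EXEC): [IRQ0] PC=0: INC 1 -> ACC=1 [depth=1]
Event 3 (INT 0): INT 0 arrives: push (IRQ0, PC=1), enter IRQ0 at PC=0 (depth now 2) [depth=2]
Event 4 (EXEC): [IRQ0] PC=0: INC 1 -> ACC=2 [depth=2]
Event 5 (EXEC): [IRQ0] PC=1: INC 1 -> ACC=3 [depth=2]
Event 6 (EXEC): [IRQ0] PC=2: INC 4 -> ACC=7 [depth=2]
Event 7 (EXEC): [IRQ0] PC=3: IRET -> resume IRQ0 at PC=1 (depth now 1) [depth=1]
Event 8 (EXEC): [IRQ0] PC=1: INC 1 -> ACC=8 [depth=1]
Event 9 (EXEC): [IRQ0] PC=2: INC 4 -> ACC=12 [depth=1]
Event 10 (EXEC): [IRQ0] PC=3: IRET -> resume MAIN at PC=0 (depth now 0) [depth=0]
Event 11 (EXEC): [MAIN] PC=0: NOP [depth=0]
Event 12 (EXEC): [MAIN] PC=1: INC 5 -> ACC=17 [depth=0]
Event 13 (EXEC): [MAIN] PC=2: NOP [depth=0]
Event 14 (EXEC): [MAIN] PC=3: INC 1 -> ACC=18 [depth=0]
Event 15 (EXEC): [MAIN] PC=4: NOP [depth=0]
Event 16 (EXEC): [MAIN] PC=5: HALT [depth=0]
Max depth observed: 2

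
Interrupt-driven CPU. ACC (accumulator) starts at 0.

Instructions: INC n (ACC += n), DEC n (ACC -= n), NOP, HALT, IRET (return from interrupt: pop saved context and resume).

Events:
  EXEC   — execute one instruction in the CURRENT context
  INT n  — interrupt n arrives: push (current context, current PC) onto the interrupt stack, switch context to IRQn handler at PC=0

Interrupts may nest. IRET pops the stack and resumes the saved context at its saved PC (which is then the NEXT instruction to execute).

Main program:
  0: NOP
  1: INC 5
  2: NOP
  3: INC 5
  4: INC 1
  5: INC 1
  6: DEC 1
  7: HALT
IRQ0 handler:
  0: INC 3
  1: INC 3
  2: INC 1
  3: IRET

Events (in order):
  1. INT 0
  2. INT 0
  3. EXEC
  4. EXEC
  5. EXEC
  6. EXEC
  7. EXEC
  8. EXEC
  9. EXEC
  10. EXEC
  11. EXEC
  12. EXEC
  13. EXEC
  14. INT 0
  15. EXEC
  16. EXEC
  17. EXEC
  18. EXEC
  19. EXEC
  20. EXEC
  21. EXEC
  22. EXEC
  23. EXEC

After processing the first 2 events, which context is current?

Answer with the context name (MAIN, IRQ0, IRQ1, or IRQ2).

Answer: IRQ0

Derivation:
Event 1 (INT 0): INT 0 arrives: push (MAIN, PC=0), enter IRQ0 at PC=0 (depth now 1)
Event 2 (INT 0): INT 0 arrives: push (IRQ0, PC=0), enter IRQ0 at PC=0 (depth now 2)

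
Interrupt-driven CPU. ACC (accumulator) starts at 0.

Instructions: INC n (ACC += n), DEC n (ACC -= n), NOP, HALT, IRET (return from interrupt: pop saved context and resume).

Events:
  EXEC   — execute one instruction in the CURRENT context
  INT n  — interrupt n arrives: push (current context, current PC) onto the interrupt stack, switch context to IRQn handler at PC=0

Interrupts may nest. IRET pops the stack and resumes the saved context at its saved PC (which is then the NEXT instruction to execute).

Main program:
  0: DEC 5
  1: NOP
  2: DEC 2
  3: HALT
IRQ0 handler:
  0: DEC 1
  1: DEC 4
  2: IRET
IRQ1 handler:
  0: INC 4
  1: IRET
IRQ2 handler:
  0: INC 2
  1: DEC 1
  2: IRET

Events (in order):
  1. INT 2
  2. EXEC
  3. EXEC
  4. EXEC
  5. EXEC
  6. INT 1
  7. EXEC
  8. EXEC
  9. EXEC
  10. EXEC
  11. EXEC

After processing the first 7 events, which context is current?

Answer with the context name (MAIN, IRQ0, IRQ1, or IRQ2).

Event 1 (INT 2): INT 2 arrives: push (MAIN, PC=0), enter IRQ2 at PC=0 (depth now 1)
Event 2 (EXEC): [IRQ2] PC=0: INC 2 -> ACC=2
Event 3 (EXEC): [IRQ2] PC=1: DEC 1 -> ACC=1
Event 4 (EXEC): [IRQ2] PC=2: IRET -> resume MAIN at PC=0 (depth now 0)
Event 5 (EXEC): [MAIN] PC=0: DEC 5 -> ACC=-4
Event 6 (INT 1): INT 1 arrives: push (MAIN, PC=1), enter IRQ1 at PC=0 (depth now 1)
Event 7 (EXEC): [IRQ1] PC=0: INC 4 -> ACC=0

Answer: IRQ1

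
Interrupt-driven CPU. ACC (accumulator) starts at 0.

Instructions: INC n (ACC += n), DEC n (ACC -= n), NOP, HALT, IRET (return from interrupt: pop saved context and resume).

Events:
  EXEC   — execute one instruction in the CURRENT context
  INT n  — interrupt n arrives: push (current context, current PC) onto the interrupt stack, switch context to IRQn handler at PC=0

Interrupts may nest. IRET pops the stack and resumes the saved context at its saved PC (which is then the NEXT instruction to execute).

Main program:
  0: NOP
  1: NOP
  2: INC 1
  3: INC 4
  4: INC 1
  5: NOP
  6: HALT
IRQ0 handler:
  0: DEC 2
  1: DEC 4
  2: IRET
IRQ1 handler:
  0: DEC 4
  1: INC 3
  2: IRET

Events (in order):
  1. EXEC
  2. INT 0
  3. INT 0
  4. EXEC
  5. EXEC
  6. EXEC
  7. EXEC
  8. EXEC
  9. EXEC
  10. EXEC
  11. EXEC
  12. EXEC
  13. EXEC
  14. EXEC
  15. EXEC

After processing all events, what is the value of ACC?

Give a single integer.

Event 1 (EXEC): [MAIN] PC=0: NOP
Event 2 (INT 0): INT 0 arrives: push (MAIN, PC=1), enter IRQ0 at PC=0 (depth now 1)
Event 3 (INT 0): INT 0 arrives: push (IRQ0, PC=0), enter IRQ0 at PC=0 (depth now 2)
Event 4 (EXEC): [IRQ0] PC=0: DEC 2 -> ACC=-2
Event 5 (EXEC): [IRQ0] PC=1: DEC 4 -> ACC=-6
Event 6 (EXEC): [IRQ0] PC=2: IRET -> resume IRQ0 at PC=0 (depth now 1)
Event 7 (EXEC): [IRQ0] PC=0: DEC 2 -> ACC=-8
Event 8 (EXEC): [IRQ0] PC=1: DEC 4 -> ACC=-12
Event 9 (EXEC): [IRQ0] PC=2: IRET -> resume MAIN at PC=1 (depth now 0)
Event 10 (EXEC): [MAIN] PC=1: NOP
Event 11 (EXEC): [MAIN] PC=2: INC 1 -> ACC=-11
Event 12 (EXEC): [MAIN] PC=3: INC 4 -> ACC=-7
Event 13 (EXEC): [MAIN] PC=4: INC 1 -> ACC=-6
Event 14 (EXEC): [MAIN] PC=5: NOP
Event 15 (EXEC): [MAIN] PC=6: HALT

Answer: -6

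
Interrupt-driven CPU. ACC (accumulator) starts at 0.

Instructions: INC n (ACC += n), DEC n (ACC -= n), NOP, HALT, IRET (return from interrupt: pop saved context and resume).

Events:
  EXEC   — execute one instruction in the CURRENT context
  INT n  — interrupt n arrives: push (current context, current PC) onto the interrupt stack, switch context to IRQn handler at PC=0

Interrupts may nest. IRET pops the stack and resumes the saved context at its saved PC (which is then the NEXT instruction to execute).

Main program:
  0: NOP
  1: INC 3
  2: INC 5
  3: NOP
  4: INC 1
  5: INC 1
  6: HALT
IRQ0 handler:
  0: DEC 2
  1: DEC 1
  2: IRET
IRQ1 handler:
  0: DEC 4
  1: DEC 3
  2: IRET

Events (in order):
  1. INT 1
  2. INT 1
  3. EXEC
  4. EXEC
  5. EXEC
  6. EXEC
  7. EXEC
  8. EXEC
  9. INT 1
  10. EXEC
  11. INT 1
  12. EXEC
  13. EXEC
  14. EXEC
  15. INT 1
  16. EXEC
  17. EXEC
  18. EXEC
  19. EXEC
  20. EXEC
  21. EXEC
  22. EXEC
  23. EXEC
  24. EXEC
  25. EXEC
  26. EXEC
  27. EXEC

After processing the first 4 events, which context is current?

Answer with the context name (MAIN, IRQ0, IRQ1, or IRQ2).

Answer: IRQ1

Derivation:
Event 1 (INT 1): INT 1 arrives: push (MAIN, PC=0), enter IRQ1 at PC=0 (depth now 1)
Event 2 (INT 1): INT 1 arrives: push (IRQ1, PC=0), enter IRQ1 at PC=0 (depth now 2)
Event 3 (EXEC): [IRQ1] PC=0: DEC 4 -> ACC=-4
Event 4 (EXEC): [IRQ1] PC=1: DEC 3 -> ACC=-7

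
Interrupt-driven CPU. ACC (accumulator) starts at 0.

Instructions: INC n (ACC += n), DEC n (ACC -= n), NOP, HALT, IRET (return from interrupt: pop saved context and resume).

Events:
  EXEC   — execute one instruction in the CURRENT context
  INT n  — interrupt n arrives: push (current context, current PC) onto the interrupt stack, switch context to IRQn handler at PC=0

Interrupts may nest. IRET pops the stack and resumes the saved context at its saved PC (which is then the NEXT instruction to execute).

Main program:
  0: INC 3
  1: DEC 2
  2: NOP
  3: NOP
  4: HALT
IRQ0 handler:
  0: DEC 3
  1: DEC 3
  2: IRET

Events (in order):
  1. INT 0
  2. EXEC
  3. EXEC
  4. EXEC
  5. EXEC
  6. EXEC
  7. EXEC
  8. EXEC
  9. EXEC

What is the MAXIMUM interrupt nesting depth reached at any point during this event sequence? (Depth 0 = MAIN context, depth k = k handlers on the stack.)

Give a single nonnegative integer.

Event 1 (INT 0): INT 0 arrives: push (MAIN, PC=0), enter IRQ0 at PC=0 (depth now 1) [depth=1]
Event 2 (EXEC): [IRQ0] PC=0: DEC 3 -> ACC=-3 [depth=1]
Event 3 (EXEC): [IRQ0] PC=1: DEC 3 -> ACC=-6 [depth=1]
Event 4 (EXEC): [IRQ0] PC=2: IRET -> resume MAIN at PC=0 (depth now 0) [depth=0]
Event 5 (EXEC): [MAIN] PC=0: INC 3 -> ACC=-3 [depth=0]
Event 6 (EXEC): [MAIN] PC=1: DEC 2 -> ACC=-5 [depth=0]
Event 7 (EXEC): [MAIN] PC=2: NOP [depth=0]
Event 8 (EXEC): [MAIN] PC=3: NOP [depth=0]
Event 9 (EXEC): [MAIN] PC=4: HALT [depth=0]
Max depth observed: 1

Answer: 1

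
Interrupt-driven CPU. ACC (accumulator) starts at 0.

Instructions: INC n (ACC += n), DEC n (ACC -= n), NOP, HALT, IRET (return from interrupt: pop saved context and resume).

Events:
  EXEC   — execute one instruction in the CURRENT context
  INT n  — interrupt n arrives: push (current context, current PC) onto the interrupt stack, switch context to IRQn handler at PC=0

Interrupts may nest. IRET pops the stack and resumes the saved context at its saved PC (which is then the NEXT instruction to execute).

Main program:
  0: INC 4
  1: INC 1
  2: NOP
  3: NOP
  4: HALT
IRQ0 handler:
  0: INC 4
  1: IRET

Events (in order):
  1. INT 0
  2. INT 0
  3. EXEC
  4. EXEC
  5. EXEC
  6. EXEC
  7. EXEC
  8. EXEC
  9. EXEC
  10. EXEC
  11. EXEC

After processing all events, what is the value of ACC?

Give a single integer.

Event 1 (INT 0): INT 0 arrives: push (MAIN, PC=0), enter IRQ0 at PC=0 (depth now 1)
Event 2 (INT 0): INT 0 arrives: push (IRQ0, PC=0), enter IRQ0 at PC=0 (depth now 2)
Event 3 (EXEC): [IRQ0] PC=0: INC 4 -> ACC=4
Event 4 (EXEC): [IRQ0] PC=1: IRET -> resume IRQ0 at PC=0 (depth now 1)
Event 5 (EXEC): [IRQ0] PC=0: INC 4 -> ACC=8
Event 6 (EXEC): [IRQ0] PC=1: IRET -> resume MAIN at PC=0 (depth now 0)
Event 7 (EXEC): [MAIN] PC=0: INC 4 -> ACC=12
Event 8 (EXEC): [MAIN] PC=1: INC 1 -> ACC=13
Event 9 (EXEC): [MAIN] PC=2: NOP
Event 10 (EXEC): [MAIN] PC=3: NOP
Event 11 (EXEC): [MAIN] PC=4: HALT

Answer: 13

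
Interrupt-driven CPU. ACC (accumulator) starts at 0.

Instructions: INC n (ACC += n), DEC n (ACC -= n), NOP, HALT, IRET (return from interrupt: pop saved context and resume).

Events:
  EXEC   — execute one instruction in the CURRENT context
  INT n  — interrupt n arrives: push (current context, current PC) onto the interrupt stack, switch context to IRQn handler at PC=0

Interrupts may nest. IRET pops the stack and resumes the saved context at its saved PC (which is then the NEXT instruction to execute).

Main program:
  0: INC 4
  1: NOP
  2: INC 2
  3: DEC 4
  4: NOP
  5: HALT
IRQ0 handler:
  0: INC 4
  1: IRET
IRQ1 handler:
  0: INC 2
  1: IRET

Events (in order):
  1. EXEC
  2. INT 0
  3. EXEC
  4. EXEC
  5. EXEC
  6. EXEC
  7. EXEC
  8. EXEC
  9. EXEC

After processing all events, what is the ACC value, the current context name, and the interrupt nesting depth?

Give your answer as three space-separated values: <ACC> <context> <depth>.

Event 1 (EXEC): [MAIN] PC=0: INC 4 -> ACC=4
Event 2 (INT 0): INT 0 arrives: push (MAIN, PC=1), enter IRQ0 at PC=0 (depth now 1)
Event 3 (EXEC): [IRQ0] PC=0: INC 4 -> ACC=8
Event 4 (EXEC): [IRQ0] PC=1: IRET -> resume MAIN at PC=1 (depth now 0)
Event 5 (EXEC): [MAIN] PC=1: NOP
Event 6 (EXEC): [MAIN] PC=2: INC 2 -> ACC=10
Event 7 (EXEC): [MAIN] PC=3: DEC 4 -> ACC=6
Event 8 (EXEC): [MAIN] PC=4: NOP
Event 9 (EXEC): [MAIN] PC=5: HALT

Answer: 6 MAIN 0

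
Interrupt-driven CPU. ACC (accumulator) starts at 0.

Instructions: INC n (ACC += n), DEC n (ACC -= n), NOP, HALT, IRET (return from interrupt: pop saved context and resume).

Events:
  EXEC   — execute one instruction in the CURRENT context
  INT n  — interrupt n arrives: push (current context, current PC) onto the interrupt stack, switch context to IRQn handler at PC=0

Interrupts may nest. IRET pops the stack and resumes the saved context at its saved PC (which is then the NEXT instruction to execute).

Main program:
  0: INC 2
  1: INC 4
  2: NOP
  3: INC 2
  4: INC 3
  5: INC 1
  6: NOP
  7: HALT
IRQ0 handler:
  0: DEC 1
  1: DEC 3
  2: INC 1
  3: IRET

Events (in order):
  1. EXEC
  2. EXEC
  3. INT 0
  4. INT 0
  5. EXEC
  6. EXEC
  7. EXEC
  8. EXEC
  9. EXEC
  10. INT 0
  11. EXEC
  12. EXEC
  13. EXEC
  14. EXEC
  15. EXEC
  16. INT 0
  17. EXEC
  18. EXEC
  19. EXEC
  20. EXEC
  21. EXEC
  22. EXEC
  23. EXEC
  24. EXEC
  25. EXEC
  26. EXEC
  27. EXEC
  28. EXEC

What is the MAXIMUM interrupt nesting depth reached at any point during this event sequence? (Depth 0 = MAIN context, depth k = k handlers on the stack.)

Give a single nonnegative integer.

Answer: 2

Derivation:
Event 1 (EXEC): [MAIN] PC=0: INC 2 -> ACC=2 [depth=0]
Event 2 (EXEC): [MAIN] PC=1: INC 4 -> ACC=6 [depth=0]
Event 3 (INT 0): INT 0 arrives: push (MAIN, PC=2), enter IRQ0 at PC=0 (depth now 1) [depth=1]
Event 4 (INT 0): INT 0 arrives: push (IRQ0, PC=0), enter IRQ0 at PC=0 (depth now 2) [depth=2]
Event 5 (EXEC): [IRQ0] PC=0: DEC 1 -> ACC=5 [depth=2]
Event 6 (EXEC): [IRQ0] PC=1: DEC 3 -> ACC=2 [depth=2]
Event 7 (EXEC): [IRQ0] PC=2: INC 1 -> ACC=3 [depth=2]
Event 8 (EXEC): [IRQ0] PC=3: IRET -> resume IRQ0 at PC=0 (depth now 1) [depth=1]
Event 9 (EXEC): [IRQ0] PC=0: DEC 1 -> ACC=2 [depth=1]
Event 10 (INT 0): INT 0 arrives: push (IRQ0, PC=1), enter IRQ0 at PC=0 (depth now 2) [depth=2]
Event 11 (EXEC): [IRQ0] PC=0: DEC 1 -> ACC=1 [depth=2]
Event 12 (EXEC): [IRQ0] PC=1: DEC 3 -> ACC=-2 [depth=2]
Event 13 (EXEC): [IRQ0] PC=2: INC 1 -> ACC=-1 [depth=2]
Event 14 (EXEC): [IRQ0] PC=3: IRET -> resume IRQ0 at PC=1 (depth now 1) [depth=1]
Event 15 (EXEC): [IRQ0] PC=1: DEC 3 -> ACC=-4 [depth=1]
Event 16 (INT 0): INT 0 arrives: push (IRQ0, PC=2), enter IRQ0 at PC=0 (depth now 2) [depth=2]
Event 17 (EXEC): [IRQ0] PC=0: DEC 1 -> ACC=-5 [depth=2]
Event 18 (EXEC): [IRQ0] PC=1: DEC 3 -> ACC=-8 [depth=2]
Event 19 (EXEC): [IRQ0] PC=2: INC 1 -> ACC=-7 [depth=2]
Event 20 (EXEC): [IRQ0] PC=3: IRET -> resume IRQ0 at PC=2 (depth now 1) [depth=1]
Event 21 (EXEC): [IRQ0] PC=2: INC 1 -> ACC=-6 [depth=1]
Event 22 (EXEC): [IRQ0] PC=3: IRET -> resume MAIN at PC=2 (depth now 0) [depth=0]
Event 23 (EXEC): [MAIN] PC=2: NOP [depth=0]
Event 24 (EXEC): [MAIN] PC=3: INC 2 -> ACC=-4 [depth=0]
Event 25 (EXEC): [MAIN] PC=4: INC 3 -> ACC=-1 [depth=0]
Event 26 (EXEC): [MAIN] PC=5: INC 1 -> ACC=0 [depth=0]
Event 27 (EXEC): [MAIN] PC=6: NOP [depth=0]
Event 28 (EXEC): [MAIN] PC=7: HALT [depth=0]
Max depth observed: 2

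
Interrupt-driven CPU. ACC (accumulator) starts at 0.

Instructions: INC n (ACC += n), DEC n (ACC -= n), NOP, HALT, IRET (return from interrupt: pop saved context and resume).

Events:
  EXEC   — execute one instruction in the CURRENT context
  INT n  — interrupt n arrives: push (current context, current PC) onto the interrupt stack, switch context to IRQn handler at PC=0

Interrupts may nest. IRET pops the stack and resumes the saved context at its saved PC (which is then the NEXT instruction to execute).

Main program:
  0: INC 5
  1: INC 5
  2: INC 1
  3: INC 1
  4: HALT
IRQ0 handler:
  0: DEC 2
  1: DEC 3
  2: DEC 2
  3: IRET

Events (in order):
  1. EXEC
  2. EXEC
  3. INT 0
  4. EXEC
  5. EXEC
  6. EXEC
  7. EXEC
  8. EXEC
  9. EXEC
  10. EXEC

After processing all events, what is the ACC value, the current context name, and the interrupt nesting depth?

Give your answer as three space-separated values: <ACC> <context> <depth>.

Answer: 5 MAIN 0

Derivation:
Event 1 (EXEC): [MAIN] PC=0: INC 5 -> ACC=5
Event 2 (EXEC): [MAIN] PC=1: INC 5 -> ACC=10
Event 3 (INT 0): INT 0 arrives: push (MAIN, PC=2), enter IRQ0 at PC=0 (depth now 1)
Event 4 (EXEC): [IRQ0] PC=0: DEC 2 -> ACC=8
Event 5 (EXEC): [IRQ0] PC=1: DEC 3 -> ACC=5
Event 6 (EXEC): [IRQ0] PC=2: DEC 2 -> ACC=3
Event 7 (EXEC): [IRQ0] PC=3: IRET -> resume MAIN at PC=2 (depth now 0)
Event 8 (EXEC): [MAIN] PC=2: INC 1 -> ACC=4
Event 9 (EXEC): [MAIN] PC=3: INC 1 -> ACC=5
Event 10 (EXEC): [MAIN] PC=4: HALT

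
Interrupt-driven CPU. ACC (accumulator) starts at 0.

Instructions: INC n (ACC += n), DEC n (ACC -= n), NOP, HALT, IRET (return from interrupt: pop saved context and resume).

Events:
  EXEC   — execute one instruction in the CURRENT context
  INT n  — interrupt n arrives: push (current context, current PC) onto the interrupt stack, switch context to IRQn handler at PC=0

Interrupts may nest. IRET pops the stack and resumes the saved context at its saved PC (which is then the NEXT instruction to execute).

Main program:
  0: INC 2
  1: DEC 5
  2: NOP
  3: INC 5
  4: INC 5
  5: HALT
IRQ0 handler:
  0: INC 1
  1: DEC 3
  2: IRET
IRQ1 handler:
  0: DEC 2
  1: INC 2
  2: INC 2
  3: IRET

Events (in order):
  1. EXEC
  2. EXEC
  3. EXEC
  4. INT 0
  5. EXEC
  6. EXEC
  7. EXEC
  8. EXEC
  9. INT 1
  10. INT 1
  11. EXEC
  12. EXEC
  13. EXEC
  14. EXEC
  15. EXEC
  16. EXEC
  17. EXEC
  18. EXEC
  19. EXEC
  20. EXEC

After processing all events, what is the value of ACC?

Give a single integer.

Answer: 9

Derivation:
Event 1 (EXEC): [MAIN] PC=0: INC 2 -> ACC=2
Event 2 (EXEC): [MAIN] PC=1: DEC 5 -> ACC=-3
Event 3 (EXEC): [MAIN] PC=2: NOP
Event 4 (INT 0): INT 0 arrives: push (MAIN, PC=3), enter IRQ0 at PC=0 (depth now 1)
Event 5 (EXEC): [IRQ0] PC=0: INC 1 -> ACC=-2
Event 6 (EXEC): [IRQ0] PC=1: DEC 3 -> ACC=-5
Event 7 (EXEC): [IRQ0] PC=2: IRET -> resume MAIN at PC=3 (depth now 0)
Event 8 (EXEC): [MAIN] PC=3: INC 5 -> ACC=0
Event 9 (INT 1): INT 1 arrives: push (MAIN, PC=4), enter IRQ1 at PC=0 (depth now 1)
Event 10 (INT 1): INT 1 arrives: push (IRQ1, PC=0), enter IRQ1 at PC=0 (depth now 2)
Event 11 (EXEC): [IRQ1] PC=0: DEC 2 -> ACC=-2
Event 12 (EXEC): [IRQ1] PC=1: INC 2 -> ACC=0
Event 13 (EXEC): [IRQ1] PC=2: INC 2 -> ACC=2
Event 14 (EXEC): [IRQ1] PC=3: IRET -> resume IRQ1 at PC=0 (depth now 1)
Event 15 (EXEC): [IRQ1] PC=0: DEC 2 -> ACC=0
Event 16 (EXEC): [IRQ1] PC=1: INC 2 -> ACC=2
Event 17 (EXEC): [IRQ1] PC=2: INC 2 -> ACC=4
Event 18 (EXEC): [IRQ1] PC=3: IRET -> resume MAIN at PC=4 (depth now 0)
Event 19 (EXEC): [MAIN] PC=4: INC 5 -> ACC=9
Event 20 (EXEC): [MAIN] PC=5: HALT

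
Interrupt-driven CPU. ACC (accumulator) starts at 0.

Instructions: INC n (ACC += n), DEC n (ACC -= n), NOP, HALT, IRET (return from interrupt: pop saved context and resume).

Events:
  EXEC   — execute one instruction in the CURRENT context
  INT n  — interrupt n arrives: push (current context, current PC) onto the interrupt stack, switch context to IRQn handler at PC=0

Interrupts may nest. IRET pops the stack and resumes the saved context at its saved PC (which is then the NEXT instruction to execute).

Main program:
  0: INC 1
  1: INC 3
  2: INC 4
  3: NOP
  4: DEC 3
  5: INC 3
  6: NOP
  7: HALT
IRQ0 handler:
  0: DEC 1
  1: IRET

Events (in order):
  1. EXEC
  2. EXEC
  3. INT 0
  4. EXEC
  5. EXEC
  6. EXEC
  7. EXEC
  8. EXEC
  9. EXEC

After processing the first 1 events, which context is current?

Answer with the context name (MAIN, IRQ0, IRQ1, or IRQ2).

Event 1 (EXEC): [MAIN] PC=0: INC 1 -> ACC=1

Answer: MAIN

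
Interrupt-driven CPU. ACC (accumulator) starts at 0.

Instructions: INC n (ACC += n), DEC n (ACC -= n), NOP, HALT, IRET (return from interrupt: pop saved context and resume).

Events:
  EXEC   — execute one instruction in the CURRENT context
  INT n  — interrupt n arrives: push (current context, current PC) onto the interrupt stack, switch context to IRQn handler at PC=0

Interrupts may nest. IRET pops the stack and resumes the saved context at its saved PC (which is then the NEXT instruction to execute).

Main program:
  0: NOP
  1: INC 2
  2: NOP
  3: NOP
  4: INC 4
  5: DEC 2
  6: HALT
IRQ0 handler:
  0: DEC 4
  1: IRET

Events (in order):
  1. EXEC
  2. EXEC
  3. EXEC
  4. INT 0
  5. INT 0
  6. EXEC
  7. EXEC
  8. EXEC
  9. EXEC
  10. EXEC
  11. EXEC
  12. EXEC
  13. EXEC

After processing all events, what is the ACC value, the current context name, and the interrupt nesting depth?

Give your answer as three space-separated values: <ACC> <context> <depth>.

Event 1 (EXEC): [MAIN] PC=0: NOP
Event 2 (EXEC): [MAIN] PC=1: INC 2 -> ACC=2
Event 3 (EXEC): [MAIN] PC=2: NOP
Event 4 (INT 0): INT 0 arrives: push (MAIN, PC=3), enter IRQ0 at PC=0 (depth now 1)
Event 5 (INT 0): INT 0 arrives: push (IRQ0, PC=0), enter IRQ0 at PC=0 (depth now 2)
Event 6 (EXEC): [IRQ0] PC=0: DEC 4 -> ACC=-2
Event 7 (EXEC): [IRQ0] PC=1: IRET -> resume IRQ0 at PC=0 (depth now 1)
Event 8 (EXEC): [IRQ0] PC=0: DEC 4 -> ACC=-6
Event 9 (EXEC): [IRQ0] PC=1: IRET -> resume MAIN at PC=3 (depth now 0)
Event 10 (EXEC): [MAIN] PC=3: NOP
Event 11 (EXEC): [MAIN] PC=4: INC 4 -> ACC=-2
Event 12 (EXEC): [MAIN] PC=5: DEC 2 -> ACC=-4
Event 13 (EXEC): [MAIN] PC=6: HALT

Answer: -4 MAIN 0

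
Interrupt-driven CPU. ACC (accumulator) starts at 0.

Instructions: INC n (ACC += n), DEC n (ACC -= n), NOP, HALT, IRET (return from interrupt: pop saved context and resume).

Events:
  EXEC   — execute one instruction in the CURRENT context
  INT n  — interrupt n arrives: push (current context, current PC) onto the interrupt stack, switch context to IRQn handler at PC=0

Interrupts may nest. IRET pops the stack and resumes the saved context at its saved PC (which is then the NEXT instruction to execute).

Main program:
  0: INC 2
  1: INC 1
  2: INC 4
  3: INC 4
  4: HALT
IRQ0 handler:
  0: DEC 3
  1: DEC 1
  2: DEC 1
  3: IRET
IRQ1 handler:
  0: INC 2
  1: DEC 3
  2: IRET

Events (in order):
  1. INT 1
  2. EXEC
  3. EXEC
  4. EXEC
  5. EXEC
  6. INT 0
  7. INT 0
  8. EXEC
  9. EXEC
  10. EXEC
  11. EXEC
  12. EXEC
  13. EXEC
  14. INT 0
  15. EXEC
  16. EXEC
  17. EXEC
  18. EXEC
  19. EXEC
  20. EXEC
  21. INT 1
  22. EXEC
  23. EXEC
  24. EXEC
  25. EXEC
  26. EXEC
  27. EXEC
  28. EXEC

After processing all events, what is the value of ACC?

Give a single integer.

Event 1 (INT 1): INT 1 arrives: push (MAIN, PC=0), enter IRQ1 at PC=0 (depth now 1)
Event 2 (EXEC): [IRQ1] PC=0: INC 2 -> ACC=2
Event 3 (EXEC): [IRQ1] PC=1: DEC 3 -> ACC=-1
Event 4 (EXEC): [IRQ1] PC=2: IRET -> resume MAIN at PC=0 (depth now 0)
Event 5 (EXEC): [MAIN] PC=0: INC 2 -> ACC=1
Event 6 (INT 0): INT 0 arrives: push (MAIN, PC=1), enter IRQ0 at PC=0 (depth now 1)
Event 7 (INT 0): INT 0 arrives: push (IRQ0, PC=0), enter IRQ0 at PC=0 (depth now 2)
Event 8 (EXEC): [IRQ0] PC=0: DEC 3 -> ACC=-2
Event 9 (EXEC): [IRQ0] PC=1: DEC 1 -> ACC=-3
Event 10 (EXEC): [IRQ0] PC=2: DEC 1 -> ACC=-4
Event 11 (EXEC): [IRQ0] PC=3: IRET -> resume IRQ0 at PC=0 (depth now 1)
Event 12 (EXEC): [IRQ0] PC=0: DEC 3 -> ACC=-7
Event 13 (EXEC): [IRQ0] PC=1: DEC 1 -> ACC=-8
Event 14 (INT 0): INT 0 arrives: push (IRQ0, PC=2), enter IRQ0 at PC=0 (depth now 2)
Event 15 (EXEC): [IRQ0] PC=0: DEC 3 -> ACC=-11
Event 16 (EXEC): [IRQ0] PC=1: DEC 1 -> ACC=-12
Event 17 (EXEC): [IRQ0] PC=2: DEC 1 -> ACC=-13
Event 18 (EXEC): [IRQ0] PC=3: IRET -> resume IRQ0 at PC=2 (depth now 1)
Event 19 (EXEC): [IRQ0] PC=2: DEC 1 -> ACC=-14
Event 20 (EXEC): [IRQ0] PC=3: IRET -> resume MAIN at PC=1 (depth now 0)
Event 21 (INT 1): INT 1 arrives: push (MAIN, PC=1), enter IRQ1 at PC=0 (depth now 1)
Event 22 (EXEC): [IRQ1] PC=0: INC 2 -> ACC=-12
Event 23 (EXEC): [IRQ1] PC=1: DEC 3 -> ACC=-15
Event 24 (EXEC): [IRQ1] PC=2: IRET -> resume MAIN at PC=1 (depth now 0)
Event 25 (EXEC): [MAIN] PC=1: INC 1 -> ACC=-14
Event 26 (EXEC): [MAIN] PC=2: INC 4 -> ACC=-10
Event 27 (EXEC): [MAIN] PC=3: INC 4 -> ACC=-6
Event 28 (EXEC): [MAIN] PC=4: HALT

Answer: -6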